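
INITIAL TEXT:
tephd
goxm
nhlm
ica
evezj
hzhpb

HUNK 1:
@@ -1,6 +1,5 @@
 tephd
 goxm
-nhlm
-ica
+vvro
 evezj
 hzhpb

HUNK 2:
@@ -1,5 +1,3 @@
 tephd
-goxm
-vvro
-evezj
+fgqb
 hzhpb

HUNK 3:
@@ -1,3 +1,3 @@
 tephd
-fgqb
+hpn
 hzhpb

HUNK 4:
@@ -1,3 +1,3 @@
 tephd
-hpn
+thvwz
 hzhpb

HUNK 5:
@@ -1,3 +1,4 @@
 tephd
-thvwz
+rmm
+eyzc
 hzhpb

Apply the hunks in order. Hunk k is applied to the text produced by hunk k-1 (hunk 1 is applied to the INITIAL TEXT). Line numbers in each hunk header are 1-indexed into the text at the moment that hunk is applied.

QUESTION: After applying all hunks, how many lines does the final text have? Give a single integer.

Hunk 1: at line 1 remove [nhlm,ica] add [vvro] -> 5 lines: tephd goxm vvro evezj hzhpb
Hunk 2: at line 1 remove [goxm,vvro,evezj] add [fgqb] -> 3 lines: tephd fgqb hzhpb
Hunk 3: at line 1 remove [fgqb] add [hpn] -> 3 lines: tephd hpn hzhpb
Hunk 4: at line 1 remove [hpn] add [thvwz] -> 3 lines: tephd thvwz hzhpb
Hunk 5: at line 1 remove [thvwz] add [rmm,eyzc] -> 4 lines: tephd rmm eyzc hzhpb
Final line count: 4

Answer: 4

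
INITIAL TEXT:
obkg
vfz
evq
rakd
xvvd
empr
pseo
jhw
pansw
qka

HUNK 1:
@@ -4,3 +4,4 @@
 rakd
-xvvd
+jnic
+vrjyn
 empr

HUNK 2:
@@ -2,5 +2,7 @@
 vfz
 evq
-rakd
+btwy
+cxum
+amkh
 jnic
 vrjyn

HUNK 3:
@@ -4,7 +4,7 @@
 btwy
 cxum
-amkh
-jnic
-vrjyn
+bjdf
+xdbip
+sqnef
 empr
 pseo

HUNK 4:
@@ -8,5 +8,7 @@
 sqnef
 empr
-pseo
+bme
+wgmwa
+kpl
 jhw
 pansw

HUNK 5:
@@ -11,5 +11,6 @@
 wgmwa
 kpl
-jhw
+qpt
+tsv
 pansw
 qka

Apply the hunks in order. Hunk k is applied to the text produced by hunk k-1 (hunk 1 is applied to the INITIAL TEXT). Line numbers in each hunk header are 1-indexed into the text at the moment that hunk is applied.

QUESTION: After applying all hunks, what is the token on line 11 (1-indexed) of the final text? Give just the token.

Answer: wgmwa

Derivation:
Hunk 1: at line 4 remove [xvvd] add [jnic,vrjyn] -> 11 lines: obkg vfz evq rakd jnic vrjyn empr pseo jhw pansw qka
Hunk 2: at line 2 remove [rakd] add [btwy,cxum,amkh] -> 13 lines: obkg vfz evq btwy cxum amkh jnic vrjyn empr pseo jhw pansw qka
Hunk 3: at line 4 remove [amkh,jnic,vrjyn] add [bjdf,xdbip,sqnef] -> 13 lines: obkg vfz evq btwy cxum bjdf xdbip sqnef empr pseo jhw pansw qka
Hunk 4: at line 8 remove [pseo] add [bme,wgmwa,kpl] -> 15 lines: obkg vfz evq btwy cxum bjdf xdbip sqnef empr bme wgmwa kpl jhw pansw qka
Hunk 5: at line 11 remove [jhw] add [qpt,tsv] -> 16 lines: obkg vfz evq btwy cxum bjdf xdbip sqnef empr bme wgmwa kpl qpt tsv pansw qka
Final line 11: wgmwa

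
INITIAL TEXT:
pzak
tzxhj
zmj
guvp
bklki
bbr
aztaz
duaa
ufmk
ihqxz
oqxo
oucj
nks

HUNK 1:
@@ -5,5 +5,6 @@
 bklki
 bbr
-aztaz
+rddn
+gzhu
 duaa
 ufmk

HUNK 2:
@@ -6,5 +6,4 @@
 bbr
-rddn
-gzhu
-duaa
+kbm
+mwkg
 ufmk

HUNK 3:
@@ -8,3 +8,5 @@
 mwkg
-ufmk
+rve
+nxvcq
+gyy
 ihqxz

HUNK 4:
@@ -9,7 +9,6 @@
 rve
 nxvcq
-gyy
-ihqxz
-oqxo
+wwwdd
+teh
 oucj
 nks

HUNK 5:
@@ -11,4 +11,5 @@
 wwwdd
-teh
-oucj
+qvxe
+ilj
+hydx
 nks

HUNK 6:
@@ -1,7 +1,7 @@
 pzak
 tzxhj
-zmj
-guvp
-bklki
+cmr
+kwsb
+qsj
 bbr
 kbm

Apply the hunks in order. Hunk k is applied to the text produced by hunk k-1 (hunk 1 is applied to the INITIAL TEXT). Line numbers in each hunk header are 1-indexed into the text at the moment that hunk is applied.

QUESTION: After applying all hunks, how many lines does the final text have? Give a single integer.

Answer: 15

Derivation:
Hunk 1: at line 5 remove [aztaz] add [rddn,gzhu] -> 14 lines: pzak tzxhj zmj guvp bklki bbr rddn gzhu duaa ufmk ihqxz oqxo oucj nks
Hunk 2: at line 6 remove [rddn,gzhu,duaa] add [kbm,mwkg] -> 13 lines: pzak tzxhj zmj guvp bklki bbr kbm mwkg ufmk ihqxz oqxo oucj nks
Hunk 3: at line 8 remove [ufmk] add [rve,nxvcq,gyy] -> 15 lines: pzak tzxhj zmj guvp bklki bbr kbm mwkg rve nxvcq gyy ihqxz oqxo oucj nks
Hunk 4: at line 9 remove [gyy,ihqxz,oqxo] add [wwwdd,teh] -> 14 lines: pzak tzxhj zmj guvp bklki bbr kbm mwkg rve nxvcq wwwdd teh oucj nks
Hunk 5: at line 11 remove [teh,oucj] add [qvxe,ilj,hydx] -> 15 lines: pzak tzxhj zmj guvp bklki bbr kbm mwkg rve nxvcq wwwdd qvxe ilj hydx nks
Hunk 6: at line 1 remove [zmj,guvp,bklki] add [cmr,kwsb,qsj] -> 15 lines: pzak tzxhj cmr kwsb qsj bbr kbm mwkg rve nxvcq wwwdd qvxe ilj hydx nks
Final line count: 15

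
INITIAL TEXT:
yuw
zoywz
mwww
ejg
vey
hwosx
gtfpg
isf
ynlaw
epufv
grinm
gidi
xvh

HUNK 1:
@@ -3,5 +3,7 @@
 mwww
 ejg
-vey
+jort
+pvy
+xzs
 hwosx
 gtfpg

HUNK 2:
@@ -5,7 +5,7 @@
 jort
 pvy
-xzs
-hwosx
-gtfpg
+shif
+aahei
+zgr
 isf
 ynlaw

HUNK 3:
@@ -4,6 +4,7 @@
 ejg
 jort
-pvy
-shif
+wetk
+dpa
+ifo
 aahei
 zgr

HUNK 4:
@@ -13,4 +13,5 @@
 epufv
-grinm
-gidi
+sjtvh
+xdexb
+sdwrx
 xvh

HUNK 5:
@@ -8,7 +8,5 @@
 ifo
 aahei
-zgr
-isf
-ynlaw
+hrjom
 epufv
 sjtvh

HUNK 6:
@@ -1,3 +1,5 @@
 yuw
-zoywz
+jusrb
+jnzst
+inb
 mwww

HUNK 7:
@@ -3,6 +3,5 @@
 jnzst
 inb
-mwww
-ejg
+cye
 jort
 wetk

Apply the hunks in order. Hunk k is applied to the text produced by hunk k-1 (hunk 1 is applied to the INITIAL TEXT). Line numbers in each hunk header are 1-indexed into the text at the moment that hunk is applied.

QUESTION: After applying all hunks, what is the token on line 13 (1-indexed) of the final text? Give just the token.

Hunk 1: at line 3 remove [vey] add [jort,pvy,xzs] -> 15 lines: yuw zoywz mwww ejg jort pvy xzs hwosx gtfpg isf ynlaw epufv grinm gidi xvh
Hunk 2: at line 5 remove [xzs,hwosx,gtfpg] add [shif,aahei,zgr] -> 15 lines: yuw zoywz mwww ejg jort pvy shif aahei zgr isf ynlaw epufv grinm gidi xvh
Hunk 3: at line 4 remove [pvy,shif] add [wetk,dpa,ifo] -> 16 lines: yuw zoywz mwww ejg jort wetk dpa ifo aahei zgr isf ynlaw epufv grinm gidi xvh
Hunk 4: at line 13 remove [grinm,gidi] add [sjtvh,xdexb,sdwrx] -> 17 lines: yuw zoywz mwww ejg jort wetk dpa ifo aahei zgr isf ynlaw epufv sjtvh xdexb sdwrx xvh
Hunk 5: at line 8 remove [zgr,isf,ynlaw] add [hrjom] -> 15 lines: yuw zoywz mwww ejg jort wetk dpa ifo aahei hrjom epufv sjtvh xdexb sdwrx xvh
Hunk 6: at line 1 remove [zoywz] add [jusrb,jnzst,inb] -> 17 lines: yuw jusrb jnzst inb mwww ejg jort wetk dpa ifo aahei hrjom epufv sjtvh xdexb sdwrx xvh
Hunk 7: at line 3 remove [mwww,ejg] add [cye] -> 16 lines: yuw jusrb jnzst inb cye jort wetk dpa ifo aahei hrjom epufv sjtvh xdexb sdwrx xvh
Final line 13: sjtvh

Answer: sjtvh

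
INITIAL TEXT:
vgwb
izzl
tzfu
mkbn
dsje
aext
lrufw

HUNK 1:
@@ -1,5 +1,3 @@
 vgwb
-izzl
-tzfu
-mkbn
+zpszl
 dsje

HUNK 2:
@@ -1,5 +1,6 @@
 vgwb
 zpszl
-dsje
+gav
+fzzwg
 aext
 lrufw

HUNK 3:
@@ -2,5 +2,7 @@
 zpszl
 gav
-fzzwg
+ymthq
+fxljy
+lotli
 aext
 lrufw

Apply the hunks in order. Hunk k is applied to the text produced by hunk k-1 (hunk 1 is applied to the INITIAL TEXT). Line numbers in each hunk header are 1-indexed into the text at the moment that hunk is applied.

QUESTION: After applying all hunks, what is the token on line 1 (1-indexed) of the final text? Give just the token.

Answer: vgwb

Derivation:
Hunk 1: at line 1 remove [izzl,tzfu,mkbn] add [zpszl] -> 5 lines: vgwb zpszl dsje aext lrufw
Hunk 2: at line 1 remove [dsje] add [gav,fzzwg] -> 6 lines: vgwb zpszl gav fzzwg aext lrufw
Hunk 3: at line 2 remove [fzzwg] add [ymthq,fxljy,lotli] -> 8 lines: vgwb zpszl gav ymthq fxljy lotli aext lrufw
Final line 1: vgwb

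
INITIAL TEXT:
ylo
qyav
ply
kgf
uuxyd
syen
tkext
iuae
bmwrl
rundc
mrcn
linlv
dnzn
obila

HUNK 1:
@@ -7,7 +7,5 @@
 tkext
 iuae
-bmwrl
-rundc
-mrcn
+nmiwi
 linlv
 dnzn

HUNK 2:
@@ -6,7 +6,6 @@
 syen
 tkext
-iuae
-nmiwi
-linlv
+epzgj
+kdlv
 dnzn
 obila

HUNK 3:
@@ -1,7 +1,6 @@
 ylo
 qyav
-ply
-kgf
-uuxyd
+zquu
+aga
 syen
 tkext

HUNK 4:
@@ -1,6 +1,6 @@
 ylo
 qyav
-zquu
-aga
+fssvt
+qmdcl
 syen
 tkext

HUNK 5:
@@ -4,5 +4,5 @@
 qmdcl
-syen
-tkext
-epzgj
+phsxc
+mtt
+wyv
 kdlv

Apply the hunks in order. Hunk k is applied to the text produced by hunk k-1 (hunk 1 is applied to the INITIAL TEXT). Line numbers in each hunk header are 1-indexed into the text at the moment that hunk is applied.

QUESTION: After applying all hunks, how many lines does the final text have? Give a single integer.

Hunk 1: at line 7 remove [bmwrl,rundc,mrcn] add [nmiwi] -> 12 lines: ylo qyav ply kgf uuxyd syen tkext iuae nmiwi linlv dnzn obila
Hunk 2: at line 6 remove [iuae,nmiwi,linlv] add [epzgj,kdlv] -> 11 lines: ylo qyav ply kgf uuxyd syen tkext epzgj kdlv dnzn obila
Hunk 3: at line 1 remove [ply,kgf,uuxyd] add [zquu,aga] -> 10 lines: ylo qyav zquu aga syen tkext epzgj kdlv dnzn obila
Hunk 4: at line 1 remove [zquu,aga] add [fssvt,qmdcl] -> 10 lines: ylo qyav fssvt qmdcl syen tkext epzgj kdlv dnzn obila
Hunk 5: at line 4 remove [syen,tkext,epzgj] add [phsxc,mtt,wyv] -> 10 lines: ylo qyav fssvt qmdcl phsxc mtt wyv kdlv dnzn obila
Final line count: 10

Answer: 10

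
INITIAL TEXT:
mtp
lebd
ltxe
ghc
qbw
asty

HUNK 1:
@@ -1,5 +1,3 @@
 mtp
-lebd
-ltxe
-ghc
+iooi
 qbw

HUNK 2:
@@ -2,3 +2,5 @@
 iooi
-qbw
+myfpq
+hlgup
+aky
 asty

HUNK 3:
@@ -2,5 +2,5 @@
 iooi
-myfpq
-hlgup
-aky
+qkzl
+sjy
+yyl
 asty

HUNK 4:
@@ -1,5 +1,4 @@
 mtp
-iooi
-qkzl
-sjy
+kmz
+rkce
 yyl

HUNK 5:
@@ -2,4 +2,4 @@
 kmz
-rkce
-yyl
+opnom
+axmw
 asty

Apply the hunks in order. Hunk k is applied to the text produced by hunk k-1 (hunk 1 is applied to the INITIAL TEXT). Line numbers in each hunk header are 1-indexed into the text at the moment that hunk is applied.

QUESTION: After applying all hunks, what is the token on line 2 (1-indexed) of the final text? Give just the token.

Hunk 1: at line 1 remove [lebd,ltxe,ghc] add [iooi] -> 4 lines: mtp iooi qbw asty
Hunk 2: at line 2 remove [qbw] add [myfpq,hlgup,aky] -> 6 lines: mtp iooi myfpq hlgup aky asty
Hunk 3: at line 2 remove [myfpq,hlgup,aky] add [qkzl,sjy,yyl] -> 6 lines: mtp iooi qkzl sjy yyl asty
Hunk 4: at line 1 remove [iooi,qkzl,sjy] add [kmz,rkce] -> 5 lines: mtp kmz rkce yyl asty
Hunk 5: at line 2 remove [rkce,yyl] add [opnom,axmw] -> 5 lines: mtp kmz opnom axmw asty
Final line 2: kmz

Answer: kmz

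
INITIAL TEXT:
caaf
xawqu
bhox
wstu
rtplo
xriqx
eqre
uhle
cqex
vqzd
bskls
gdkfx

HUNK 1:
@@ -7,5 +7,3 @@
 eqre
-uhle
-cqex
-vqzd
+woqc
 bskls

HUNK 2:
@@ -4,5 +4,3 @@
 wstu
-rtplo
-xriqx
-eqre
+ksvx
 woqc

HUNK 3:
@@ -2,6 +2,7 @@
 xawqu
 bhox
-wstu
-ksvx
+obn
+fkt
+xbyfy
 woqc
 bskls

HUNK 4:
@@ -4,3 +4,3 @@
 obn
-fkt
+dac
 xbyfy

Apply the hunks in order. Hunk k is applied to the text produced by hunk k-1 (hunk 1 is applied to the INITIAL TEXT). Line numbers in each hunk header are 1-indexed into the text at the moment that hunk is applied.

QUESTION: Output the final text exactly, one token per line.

Hunk 1: at line 7 remove [uhle,cqex,vqzd] add [woqc] -> 10 lines: caaf xawqu bhox wstu rtplo xriqx eqre woqc bskls gdkfx
Hunk 2: at line 4 remove [rtplo,xriqx,eqre] add [ksvx] -> 8 lines: caaf xawqu bhox wstu ksvx woqc bskls gdkfx
Hunk 3: at line 2 remove [wstu,ksvx] add [obn,fkt,xbyfy] -> 9 lines: caaf xawqu bhox obn fkt xbyfy woqc bskls gdkfx
Hunk 4: at line 4 remove [fkt] add [dac] -> 9 lines: caaf xawqu bhox obn dac xbyfy woqc bskls gdkfx

Answer: caaf
xawqu
bhox
obn
dac
xbyfy
woqc
bskls
gdkfx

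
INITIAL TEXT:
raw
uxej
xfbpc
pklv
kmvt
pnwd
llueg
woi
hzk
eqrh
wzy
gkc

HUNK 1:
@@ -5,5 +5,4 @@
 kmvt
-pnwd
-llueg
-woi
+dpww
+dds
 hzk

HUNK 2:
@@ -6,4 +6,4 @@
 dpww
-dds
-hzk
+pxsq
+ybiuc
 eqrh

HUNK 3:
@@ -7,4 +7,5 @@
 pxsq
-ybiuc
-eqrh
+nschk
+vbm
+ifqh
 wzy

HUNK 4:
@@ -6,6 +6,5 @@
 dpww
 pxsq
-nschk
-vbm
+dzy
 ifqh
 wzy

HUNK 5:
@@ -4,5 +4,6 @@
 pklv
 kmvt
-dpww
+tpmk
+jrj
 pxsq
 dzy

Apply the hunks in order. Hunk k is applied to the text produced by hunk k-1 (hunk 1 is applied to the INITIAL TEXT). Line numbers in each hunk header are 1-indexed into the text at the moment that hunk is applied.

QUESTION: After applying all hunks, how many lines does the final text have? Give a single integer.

Answer: 12

Derivation:
Hunk 1: at line 5 remove [pnwd,llueg,woi] add [dpww,dds] -> 11 lines: raw uxej xfbpc pklv kmvt dpww dds hzk eqrh wzy gkc
Hunk 2: at line 6 remove [dds,hzk] add [pxsq,ybiuc] -> 11 lines: raw uxej xfbpc pklv kmvt dpww pxsq ybiuc eqrh wzy gkc
Hunk 3: at line 7 remove [ybiuc,eqrh] add [nschk,vbm,ifqh] -> 12 lines: raw uxej xfbpc pklv kmvt dpww pxsq nschk vbm ifqh wzy gkc
Hunk 4: at line 6 remove [nschk,vbm] add [dzy] -> 11 lines: raw uxej xfbpc pklv kmvt dpww pxsq dzy ifqh wzy gkc
Hunk 5: at line 4 remove [dpww] add [tpmk,jrj] -> 12 lines: raw uxej xfbpc pklv kmvt tpmk jrj pxsq dzy ifqh wzy gkc
Final line count: 12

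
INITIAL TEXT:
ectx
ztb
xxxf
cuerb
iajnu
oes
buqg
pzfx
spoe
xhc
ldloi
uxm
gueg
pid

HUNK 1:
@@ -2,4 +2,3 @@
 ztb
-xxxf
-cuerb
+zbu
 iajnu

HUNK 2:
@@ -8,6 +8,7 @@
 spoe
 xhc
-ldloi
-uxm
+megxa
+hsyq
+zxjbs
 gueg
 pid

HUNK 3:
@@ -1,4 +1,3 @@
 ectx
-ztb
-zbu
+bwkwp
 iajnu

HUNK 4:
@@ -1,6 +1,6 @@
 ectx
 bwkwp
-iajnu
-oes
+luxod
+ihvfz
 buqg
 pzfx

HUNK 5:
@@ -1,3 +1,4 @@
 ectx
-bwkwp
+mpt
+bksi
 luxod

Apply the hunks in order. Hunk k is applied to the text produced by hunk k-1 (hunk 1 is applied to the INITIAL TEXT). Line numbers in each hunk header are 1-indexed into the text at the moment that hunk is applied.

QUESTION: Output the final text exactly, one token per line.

Hunk 1: at line 2 remove [xxxf,cuerb] add [zbu] -> 13 lines: ectx ztb zbu iajnu oes buqg pzfx spoe xhc ldloi uxm gueg pid
Hunk 2: at line 8 remove [ldloi,uxm] add [megxa,hsyq,zxjbs] -> 14 lines: ectx ztb zbu iajnu oes buqg pzfx spoe xhc megxa hsyq zxjbs gueg pid
Hunk 3: at line 1 remove [ztb,zbu] add [bwkwp] -> 13 lines: ectx bwkwp iajnu oes buqg pzfx spoe xhc megxa hsyq zxjbs gueg pid
Hunk 4: at line 1 remove [iajnu,oes] add [luxod,ihvfz] -> 13 lines: ectx bwkwp luxod ihvfz buqg pzfx spoe xhc megxa hsyq zxjbs gueg pid
Hunk 5: at line 1 remove [bwkwp] add [mpt,bksi] -> 14 lines: ectx mpt bksi luxod ihvfz buqg pzfx spoe xhc megxa hsyq zxjbs gueg pid

Answer: ectx
mpt
bksi
luxod
ihvfz
buqg
pzfx
spoe
xhc
megxa
hsyq
zxjbs
gueg
pid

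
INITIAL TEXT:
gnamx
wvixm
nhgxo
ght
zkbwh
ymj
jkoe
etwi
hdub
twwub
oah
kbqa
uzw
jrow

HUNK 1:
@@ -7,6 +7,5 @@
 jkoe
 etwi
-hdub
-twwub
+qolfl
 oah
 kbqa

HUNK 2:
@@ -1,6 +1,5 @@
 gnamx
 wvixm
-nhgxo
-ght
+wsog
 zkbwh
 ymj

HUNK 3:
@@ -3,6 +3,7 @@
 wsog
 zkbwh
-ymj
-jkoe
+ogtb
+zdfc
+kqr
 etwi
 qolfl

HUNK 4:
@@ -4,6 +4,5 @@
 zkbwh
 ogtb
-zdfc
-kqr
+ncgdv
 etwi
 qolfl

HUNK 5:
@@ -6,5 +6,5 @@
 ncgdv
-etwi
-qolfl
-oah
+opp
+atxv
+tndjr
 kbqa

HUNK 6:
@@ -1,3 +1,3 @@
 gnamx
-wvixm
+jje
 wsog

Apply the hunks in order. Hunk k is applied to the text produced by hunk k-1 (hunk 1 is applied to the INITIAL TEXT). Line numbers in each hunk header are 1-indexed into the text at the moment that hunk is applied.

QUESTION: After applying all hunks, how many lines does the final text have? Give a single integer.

Hunk 1: at line 7 remove [hdub,twwub] add [qolfl] -> 13 lines: gnamx wvixm nhgxo ght zkbwh ymj jkoe etwi qolfl oah kbqa uzw jrow
Hunk 2: at line 1 remove [nhgxo,ght] add [wsog] -> 12 lines: gnamx wvixm wsog zkbwh ymj jkoe etwi qolfl oah kbqa uzw jrow
Hunk 3: at line 3 remove [ymj,jkoe] add [ogtb,zdfc,kqr] -> 13 lines: gnamx wvixm wsog zkbwh ogtb zdfc kqr etwi qolfl oah kbqa uzw jrow
Hunk 4: at line 4 remove [zdfc,kqr] add [ncgdv] -> 12 lines: gnamx wvixm wsog zkbwh ogtb ncgdv etwi qolfl oah kbqa uzw jrow
Hunk 5: at line 6 remove [etwi,qolfl,oah] add [opp,atxv,tndjr] -> 12 lines: gnamx wvixm wsog zkbwh ogtb ncgdv opp atxv tndjr kbqa uzw jrow
Hunk 6: at line 1 remove [wvixm] add [jje] -> 12 lines: gnamx jje wsog zkbwh ogtb ncgdv opp atxv tndjr kbqa uzw jrow
Final line count: 12

Answer: 12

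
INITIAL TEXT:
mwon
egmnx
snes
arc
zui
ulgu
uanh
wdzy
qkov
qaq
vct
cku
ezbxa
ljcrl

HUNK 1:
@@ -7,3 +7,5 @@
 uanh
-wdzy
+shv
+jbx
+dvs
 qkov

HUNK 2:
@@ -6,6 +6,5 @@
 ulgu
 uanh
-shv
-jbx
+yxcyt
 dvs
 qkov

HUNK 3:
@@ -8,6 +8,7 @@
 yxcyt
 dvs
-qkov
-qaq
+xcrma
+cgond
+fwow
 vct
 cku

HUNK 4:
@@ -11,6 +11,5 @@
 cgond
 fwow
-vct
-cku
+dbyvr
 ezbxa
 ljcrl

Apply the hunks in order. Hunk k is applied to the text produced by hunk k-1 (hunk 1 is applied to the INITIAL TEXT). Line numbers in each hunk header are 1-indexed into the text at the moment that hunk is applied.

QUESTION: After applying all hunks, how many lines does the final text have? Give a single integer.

Hunk 1: at line 7 remove [wdzy] add [shv,jbx,dvs] -> 16 lines: mwon egmnx snes arc zui ulgu uanh shv jbx dvs qkov qaq vct cku ezbxa ljcrl
Hunk 2: at line 6 remove [shv,jbx] add [yxcyt] -> 15 lines: mwon egmnx snes arc zui ulgu uanh yxcyt dvs qkov qaq vct cku ezbxa ljcrl
Hunk 3: at line 8 remove [qkov,qaq] add [xcrma,cgond,fwow] -> 16 lines: mwon egmnx snes arc zui ulgu uanh yxcyt dvs xcrma cgond fwow vct cku ezbxa ljcrl
Hunk 4: at line 11 remove [vct,cku] add [dbyvr] -> 15 lines: mwon egmnx snes arc zui ulgu uanh yxcyt dvs xcrma cgond fwow dbyvr ezbxa ljcrl
Final line count: 15

Answer: 15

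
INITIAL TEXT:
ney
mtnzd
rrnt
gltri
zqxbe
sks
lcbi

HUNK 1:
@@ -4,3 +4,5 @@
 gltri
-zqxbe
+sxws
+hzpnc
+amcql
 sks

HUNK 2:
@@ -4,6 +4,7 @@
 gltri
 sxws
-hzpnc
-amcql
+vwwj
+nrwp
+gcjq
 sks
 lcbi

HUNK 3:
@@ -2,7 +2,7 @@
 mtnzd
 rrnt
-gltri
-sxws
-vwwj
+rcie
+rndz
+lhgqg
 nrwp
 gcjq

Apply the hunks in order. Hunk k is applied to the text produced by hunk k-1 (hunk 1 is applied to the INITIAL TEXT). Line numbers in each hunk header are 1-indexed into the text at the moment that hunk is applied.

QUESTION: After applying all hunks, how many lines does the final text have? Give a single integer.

Hunk 1: at line 4 remove [zqxbe] add [sxws,hzpnc,amcql] -> 9 lines: ney mtnzd rrnt gltri sxws hzpnc amcql sks lcbi
Hunk 2: at line 4 remove [hzpnc,amcql] add [vwwj,nrwp,gcjq] -> 10 lines: ney mtnzd rrnt gltri sxws vwwj nrwp gcjq sks lcbi
Hunk 3: at line 2 remove [gltri,sxws,vwwj] add [rcie,rndz,lhgqg] -> 10 lines: ney mtnzd rrnt rcie rndz lhgqg nrwp gcjq sks lcbi
Final line count: 10

Answer: 10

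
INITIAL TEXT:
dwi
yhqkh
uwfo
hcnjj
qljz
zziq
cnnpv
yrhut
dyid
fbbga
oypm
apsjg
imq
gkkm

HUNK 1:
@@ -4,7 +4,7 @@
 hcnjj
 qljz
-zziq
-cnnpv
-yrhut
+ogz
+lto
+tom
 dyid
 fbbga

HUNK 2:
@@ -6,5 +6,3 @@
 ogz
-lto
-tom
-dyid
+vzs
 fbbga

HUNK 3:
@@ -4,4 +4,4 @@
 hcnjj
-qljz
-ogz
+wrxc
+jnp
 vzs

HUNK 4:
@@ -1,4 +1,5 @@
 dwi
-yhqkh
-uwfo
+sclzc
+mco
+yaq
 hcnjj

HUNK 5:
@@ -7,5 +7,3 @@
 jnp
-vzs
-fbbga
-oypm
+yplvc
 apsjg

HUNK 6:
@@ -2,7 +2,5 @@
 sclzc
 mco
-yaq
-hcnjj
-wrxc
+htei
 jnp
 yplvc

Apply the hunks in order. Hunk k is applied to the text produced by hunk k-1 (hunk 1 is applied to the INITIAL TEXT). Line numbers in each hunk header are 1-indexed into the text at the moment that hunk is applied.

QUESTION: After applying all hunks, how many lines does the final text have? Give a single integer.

Answer: 9

Derivation:
Hunk 1: at line 4 remove [zziq,cnnpv,yrhut] add [ogz,lto,tom] -> 14 lines: dwi yhqkh uwfo hcnjj qljz ogz lto tom dyid fbbga oypm apsjg imq gkkm
Hunk 2: at line 6 remove [lto,tom,dyid] add [vzs] -> 12 lines: dwi yhqkh uwfo hcnjj qljz ogz vzs fbbga oypm apsjg imq gkkm
Hunk 3: at line 4 remove [qljz,ogz] add [wrxc,jnp] -> 12 lines: dwi yhqkh uwfo hcnjj wrxc jnp vzs fbbga oypm apsjg imq gkkm
Hunk 4: at line 1 remove [yhqkh,uwfo] add [sclzc,mco,yaq] -> 13 lines: dwi sclzc mco yaq hcnjj wrxc jnp vzs fbbga oypm apsjg imq gkkm
Hunk 5: at line 7 remove [vzs,fbbga,oypm] add [yplvc] -> 11 lines: dwi sclzc mco yaq hcnjj wrxc jnp yplvc apsjg imq gkkm
Hunk 6: at line 2 remove [yaq,hcnjj,wrxc] add [htei] -> 9 lines: dwi sclzc mco htei jnp yplvc apsjg imq gkkm
Final line count: 9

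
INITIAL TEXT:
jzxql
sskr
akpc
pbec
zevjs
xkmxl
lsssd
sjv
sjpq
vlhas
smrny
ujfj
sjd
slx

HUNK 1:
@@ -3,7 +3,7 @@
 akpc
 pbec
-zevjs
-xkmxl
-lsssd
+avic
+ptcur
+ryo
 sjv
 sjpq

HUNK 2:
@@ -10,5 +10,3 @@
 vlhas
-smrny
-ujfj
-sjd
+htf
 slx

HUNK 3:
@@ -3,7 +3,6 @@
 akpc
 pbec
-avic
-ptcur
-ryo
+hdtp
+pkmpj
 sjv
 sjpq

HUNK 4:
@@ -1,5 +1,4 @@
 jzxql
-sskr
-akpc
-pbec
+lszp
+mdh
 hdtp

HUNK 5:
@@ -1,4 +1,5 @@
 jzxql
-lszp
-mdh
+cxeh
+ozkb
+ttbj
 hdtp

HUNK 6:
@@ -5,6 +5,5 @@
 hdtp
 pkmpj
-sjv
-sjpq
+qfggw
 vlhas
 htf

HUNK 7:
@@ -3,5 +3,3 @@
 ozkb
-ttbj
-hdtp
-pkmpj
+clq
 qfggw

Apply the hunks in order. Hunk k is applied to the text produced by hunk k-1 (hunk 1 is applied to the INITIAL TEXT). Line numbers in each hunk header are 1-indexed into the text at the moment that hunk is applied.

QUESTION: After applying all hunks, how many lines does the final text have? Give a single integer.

Answer: 8

Derivation:
Hunk 1: at line 3 remove [zevjs,xkmxl,lsssd] add [avic,ptcur,ryo] -> 14 lines: jzxql sskr akpc pbec avic ptcur ryo sjv sjpq vlhas smrny ujfj sjd slx
Hunk 2: at line 10 remove [smrny,ujfj,sjd] add [htf] -> 12 lines: jzxql sskr akpc pbec avic ptcur ryo sjv sjpq vlhas htf slx
Hunk 3: at line 3 remove [avic,ptcur,ryo] add [hdtp,pkmpj] -> 11 lines: jzxql sskr akpc pbec hdtp pkmpj sjv sjpq vlhas htf slx
Hunk 4: at line 1 remove [sskr,akpc,pbec] add [lszp,mdh] -> 10 lines: jzxql lszp mdh hdtp pkmpj sjv sjpq vlhas htf slx
Hunk 5: at line 1 remove [lszp,mdh] add [cxeh,ozkb,ttbj] -> 11 lines: jzxql cxeh ozkb ttbj hdtp pkmpj sjv sjpq vlhas htf slx
Hunk 6: at line 5 remove [sjv,sjpq] add [qfggw] -> 10 lines: jzxql cxeh ozkb ttbj hdtp pkmpj qfggw vlhas htf slx
Hunk 7: at line 3 remove [ttbj,hdtp,pkmpj] add [clq] -> 8 lines: jzxql cxeh ozkb clq qfggw vlhas htf slx
Final line count: 8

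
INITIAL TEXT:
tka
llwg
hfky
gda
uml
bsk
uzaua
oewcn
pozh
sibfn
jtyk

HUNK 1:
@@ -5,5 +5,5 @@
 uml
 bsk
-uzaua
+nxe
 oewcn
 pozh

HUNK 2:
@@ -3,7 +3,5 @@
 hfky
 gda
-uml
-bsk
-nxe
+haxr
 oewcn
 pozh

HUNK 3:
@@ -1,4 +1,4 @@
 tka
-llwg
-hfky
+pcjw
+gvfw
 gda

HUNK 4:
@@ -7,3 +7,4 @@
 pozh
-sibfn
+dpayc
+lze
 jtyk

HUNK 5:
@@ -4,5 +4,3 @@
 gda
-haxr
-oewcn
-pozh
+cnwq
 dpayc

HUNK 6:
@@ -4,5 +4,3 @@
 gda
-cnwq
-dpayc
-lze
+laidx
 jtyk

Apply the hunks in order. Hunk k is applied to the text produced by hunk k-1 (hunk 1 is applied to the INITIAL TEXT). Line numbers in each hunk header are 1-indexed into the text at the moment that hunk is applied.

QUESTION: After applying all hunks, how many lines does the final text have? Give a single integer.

Hunk 1: at line 5 remove [uzaua] add [nxe] -> 11 lines: tka llwg hfky gda uml bsk nxe oewcn pozh sibfn jtyk
Hunk 2: at line 3 remove [uml,bsk,nxe] add [haxr] -> 9 lines: tka llwg hfky gda haxr oewcn pozh sibfn jtyk
Hunk 3: at line 1 remove [llwg,hfky] add [pcjw,gvfw] -> 9 lines: tka pcjw gvfw gda haxr oewcn pozh sibfn jtyk
Hunk 4: at line 7 remove [sibfn] add [dpayc,lze] -> 10 lines: tka pcjw gvfw gda haxr oewcn pozh dpayc lze jtyk
Hunk 5: at line 4 remove [haxr,oewcn,pozh] add [cnwq] -> 8 lines: tka pcjw gvfw gda cnwq dpayc lze jtyk
Hunk 6: at line 4 remove [cnwq,dpayc,lze] add [laidx] -> 6 lines: tka pcjw gvfw gda laidx jtyk
Final line count: 6

Answer: 6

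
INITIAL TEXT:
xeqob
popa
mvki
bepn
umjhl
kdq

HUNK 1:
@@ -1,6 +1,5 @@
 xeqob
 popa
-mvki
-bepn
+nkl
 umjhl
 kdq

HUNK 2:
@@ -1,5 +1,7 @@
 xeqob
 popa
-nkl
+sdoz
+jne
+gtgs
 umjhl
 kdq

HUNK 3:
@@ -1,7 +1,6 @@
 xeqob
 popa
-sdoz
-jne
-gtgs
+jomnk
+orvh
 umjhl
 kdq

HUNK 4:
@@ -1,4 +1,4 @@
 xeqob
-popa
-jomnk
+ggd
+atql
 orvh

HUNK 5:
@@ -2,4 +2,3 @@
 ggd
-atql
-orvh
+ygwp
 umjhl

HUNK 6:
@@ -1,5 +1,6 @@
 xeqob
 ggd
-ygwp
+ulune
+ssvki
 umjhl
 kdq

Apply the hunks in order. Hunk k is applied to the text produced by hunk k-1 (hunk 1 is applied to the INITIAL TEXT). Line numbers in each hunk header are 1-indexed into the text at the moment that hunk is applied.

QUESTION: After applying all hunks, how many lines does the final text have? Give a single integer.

Answer: 6

Derivation:
Hunk 1: at line 1 remove [mvki,bepn] add [nkl] -> 5 lines: xeqob popa nkl umjhl kdq
Hunk 2: at line 1 remove [nkl] add [sdoz,jne,gtgs] -> 7 lines: xeqob popa sdoz jne gtgs umjhl kdq
Hunk 3: at line 1 remove [sdoz,jne,gtgs] add [jomnk,orvh] -> 6 lines: xeqob popa jomnk orvh umjhl kdq
Hunk 4: at line 1 remove [popa,jomnk] add [ggd,atql] -> 6 lines: xeqob ggd atql orvh umjhl kdq
Hunk 5: at line 2 remove [atql,orvh] add [ygwp] -> 5 lines: xeqob ggd ygwp umjhl kdq
Hunk 6: at line 1 remove [ygwp] add [ulune,ssvki] -> 6 lines: xeqob ggd ulune ssvki umjhl kdq
Final line count: 6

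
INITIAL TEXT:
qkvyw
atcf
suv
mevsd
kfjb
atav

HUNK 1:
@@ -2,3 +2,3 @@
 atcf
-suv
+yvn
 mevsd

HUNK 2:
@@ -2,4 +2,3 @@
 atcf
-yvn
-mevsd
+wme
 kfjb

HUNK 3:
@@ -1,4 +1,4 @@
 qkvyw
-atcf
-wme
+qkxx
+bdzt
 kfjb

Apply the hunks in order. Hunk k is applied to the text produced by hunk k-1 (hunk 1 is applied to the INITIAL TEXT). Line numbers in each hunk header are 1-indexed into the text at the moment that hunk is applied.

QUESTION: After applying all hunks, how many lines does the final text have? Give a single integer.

Answer: 5

Derivation:
Hunk 1: at line 2 remove [suv] add [yvn] -> 6 lines: qkvyw atcf yvn mevsd kfjb atav
Hunk 2: at line 2 remove [yvn,mevsd] add [wme] -> 5 lines: qkvyw atcf wme kfjb atav
Hunk 3: at line 1 remove [atcf,wme] add [qkxx,bdzt] -> 5 lines: qkvyw qkxx bdzt kfjb atav
Final line count: 5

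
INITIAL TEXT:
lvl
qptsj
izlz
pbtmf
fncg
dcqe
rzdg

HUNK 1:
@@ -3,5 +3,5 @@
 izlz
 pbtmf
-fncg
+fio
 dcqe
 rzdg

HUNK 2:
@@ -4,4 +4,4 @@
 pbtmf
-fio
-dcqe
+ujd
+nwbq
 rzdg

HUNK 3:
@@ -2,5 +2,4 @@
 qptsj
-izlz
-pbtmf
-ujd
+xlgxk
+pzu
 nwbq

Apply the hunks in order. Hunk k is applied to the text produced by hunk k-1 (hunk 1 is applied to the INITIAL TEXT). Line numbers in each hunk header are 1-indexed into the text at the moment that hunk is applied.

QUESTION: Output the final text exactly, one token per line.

Hunk 1: at line 3 remove [fncg] add [fio] -> 7 lines: lvl qptsj izlz pbtmf fio dcqe rzdg
Hunk 2: at line 4 remove [fio,dcqe] add [ujd,nwbq] -> 7 lines: lvl qptsj izlz pbtmf ujd nwbq rzdg
Hunk 3: at line 2 remove [izlz,pbtmf,ujd] add [xlgxk,pzu] -> 6 lines: lvl qptsj xlgxk pzu nwbq rzdg

Answer: lvl
qptsj
xlgxk
pzu
nwbq
rzdg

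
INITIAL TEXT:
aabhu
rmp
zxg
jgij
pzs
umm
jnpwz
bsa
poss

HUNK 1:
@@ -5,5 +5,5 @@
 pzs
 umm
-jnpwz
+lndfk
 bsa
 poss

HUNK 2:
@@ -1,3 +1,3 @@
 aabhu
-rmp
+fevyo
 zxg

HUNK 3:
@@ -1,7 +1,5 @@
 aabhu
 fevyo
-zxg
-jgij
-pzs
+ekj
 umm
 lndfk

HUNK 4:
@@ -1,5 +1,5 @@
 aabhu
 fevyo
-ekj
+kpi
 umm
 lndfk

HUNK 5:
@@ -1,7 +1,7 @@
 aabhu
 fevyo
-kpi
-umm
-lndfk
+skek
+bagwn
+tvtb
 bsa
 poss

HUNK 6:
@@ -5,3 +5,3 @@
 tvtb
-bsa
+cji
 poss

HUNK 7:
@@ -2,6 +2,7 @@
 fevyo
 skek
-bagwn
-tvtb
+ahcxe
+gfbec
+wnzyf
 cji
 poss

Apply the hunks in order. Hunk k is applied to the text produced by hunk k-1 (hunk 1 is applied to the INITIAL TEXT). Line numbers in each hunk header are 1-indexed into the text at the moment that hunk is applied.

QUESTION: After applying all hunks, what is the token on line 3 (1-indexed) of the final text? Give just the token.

Hunk 1: at line 5 remove [jnpwz] add [lndfk] -> 9 lines: aabhu rmp zxg jgij pzs umm lndfk bsa poss
Hunk 2: at line 1 remove [rmp] add [fevyo] -> 9 lines: aabhu fevyo zxg jgij pzs umm lndfk bsa poss
Hunk 3: at line 1 remove [zxg,jgij,pzs] add [ekj] -> 7 lines: aabhu fevyo ekj umm lndfk bsa poss
Hunk 4: at line 1 remove [ekj] add [kpi] -> 7 lines: aabhu fevyo kpi umm lndfk bsa poss
Hunk 5: at line 1 remove [kpi,umm,lndfk] add [skek,bagwn,tvtb] -> 7 lines: aabhu fevyo skek bagwn tvtb bsa poss
Hunk 6: at line 5 remove [bsa] add [cji] -> 7 lines: aabhu fevyo skek bagwn tvtb cji poss
Hunk 7: at line 2 remove [bagwn,tvtb] add [ahcxe,gfbec,wnzyf] -> 8 lines: aabhu fevyo skek ahcxe gfbec wnzyf cji poss
Final line 3: skek

Answer: skek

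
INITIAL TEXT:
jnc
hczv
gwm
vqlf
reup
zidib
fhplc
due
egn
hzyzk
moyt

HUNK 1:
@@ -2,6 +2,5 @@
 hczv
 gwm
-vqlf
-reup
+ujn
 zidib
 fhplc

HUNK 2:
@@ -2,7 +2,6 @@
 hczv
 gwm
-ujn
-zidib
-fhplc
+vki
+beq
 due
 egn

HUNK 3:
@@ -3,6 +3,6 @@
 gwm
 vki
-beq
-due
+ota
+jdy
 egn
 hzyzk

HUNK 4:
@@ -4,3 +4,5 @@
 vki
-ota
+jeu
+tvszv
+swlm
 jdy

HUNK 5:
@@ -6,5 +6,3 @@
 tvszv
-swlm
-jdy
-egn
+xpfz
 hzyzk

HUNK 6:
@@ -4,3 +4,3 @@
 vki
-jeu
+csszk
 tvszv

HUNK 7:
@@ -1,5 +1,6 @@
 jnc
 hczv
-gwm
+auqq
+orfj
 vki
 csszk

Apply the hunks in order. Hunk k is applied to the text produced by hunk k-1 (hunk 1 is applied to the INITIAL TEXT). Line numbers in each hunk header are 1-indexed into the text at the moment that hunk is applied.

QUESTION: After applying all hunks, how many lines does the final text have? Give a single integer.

Answer: 10

Derivation:
Hunk 1: at line 2 remove [vqlf,reup] add [ujn] -> 10 lines: jnc hczv gwm ujn zidib fhplc due egn hzyzk moyt
Hunk 2: at line 2 remove [ujn,zidib,fhplc] add [vki,beq] -> 9 lines: jnc hczv gwm vki beq due egn hzyzk moyt
Hunk 3: at line 3 remove [beq,due] add [ota,jdy] -> 9 lines: jnc hczv gwm vki ota jdy egn hzyzk moyt
Hunk 4: at line 4 remove [ota] add [jeu,tvszv,swlm] -> 11 lines: jnc hczv gwm vki jeu tvszv swlm jdy egn hzyzk moyt
Hunk 5: at line 6 remove [swlm,jdy,egn] add [xpfz] -> 9 lines: jnc hczv gwm vki jeu tvszv xpfz hzyzk moyt
Hunk 6: at line 4 remove [jeu] add [csszk] -> 9 lines: jnc hczv gwm vki csszk tvszv xpfz hzyzk moyt
Hunk 7: at line 1 remove [gwm] add [auqq,orfj] -> 10 lines: jnc hczv auqq orfj vki csszk tvszv xpfz hzyzk moyt
Final line count: 10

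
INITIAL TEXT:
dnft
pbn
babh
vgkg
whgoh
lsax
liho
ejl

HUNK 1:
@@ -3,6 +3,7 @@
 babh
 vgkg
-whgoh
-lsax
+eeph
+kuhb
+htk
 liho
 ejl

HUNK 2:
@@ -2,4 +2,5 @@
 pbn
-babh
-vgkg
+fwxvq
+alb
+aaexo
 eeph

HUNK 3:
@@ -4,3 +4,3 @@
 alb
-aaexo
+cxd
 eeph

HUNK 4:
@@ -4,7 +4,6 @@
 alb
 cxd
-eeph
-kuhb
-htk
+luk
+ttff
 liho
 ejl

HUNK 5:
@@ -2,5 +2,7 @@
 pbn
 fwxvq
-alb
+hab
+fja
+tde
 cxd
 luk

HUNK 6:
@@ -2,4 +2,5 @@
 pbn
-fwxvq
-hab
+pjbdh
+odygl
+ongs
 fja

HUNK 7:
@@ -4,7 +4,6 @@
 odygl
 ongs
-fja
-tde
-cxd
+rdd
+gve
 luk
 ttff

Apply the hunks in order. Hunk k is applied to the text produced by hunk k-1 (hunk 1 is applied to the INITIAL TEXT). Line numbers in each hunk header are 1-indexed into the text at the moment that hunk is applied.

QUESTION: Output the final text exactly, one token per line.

Hunk 1: at line 3 remove [whgoh,lsax] add [eeph,kuhb,htk] -> 9 lines: dnft pbn babh vgkg eeph kuhb htk liho ejl
Hunk 2: at line 2 remove [babh,vgkg] add [fwxvq,alb,aaexo] -> 10 lines: dnft pbn fwxvq alb aaexo eeph kuhb htk liho ejl
Hunk 3: at line 4 remove [aaexo] add [cxd] -> 10 lines: dnft pbn fwxvq alb cxd eeph kuhb htk liho ejl
Hunk 4: at line 4 remove [eeph,kuhb,htk] add [luk,ttff] -> 9 lines: dnft pbn fwxvq alb cxd luk ttff liho ejl
Hunk 5: at line 2 remove [alb] add [hab,fja,tde] -> 11 lines: dnft pbn fwxvq hab fja tde cxd luk ttff liho ejl
Hunk 6: at line 2 remove [fwxvq,hab] add [pjbdh,odygl,ongs] -> 12 lines: dnft pbn pjbdh odygl ongs fja tde cxd luk ttff liho ejl
Hunk 7: at line 4 remove [fja,tde,cxd] add [rdd,gve] -> 11 lines: dnft pbn pjbdh odygl ongs rdd gve luk ttff liho ejl

Answer: dnft
pbn
pjbdh
odygl
ongs
rdd
gve
luk
ttff
liho
ejl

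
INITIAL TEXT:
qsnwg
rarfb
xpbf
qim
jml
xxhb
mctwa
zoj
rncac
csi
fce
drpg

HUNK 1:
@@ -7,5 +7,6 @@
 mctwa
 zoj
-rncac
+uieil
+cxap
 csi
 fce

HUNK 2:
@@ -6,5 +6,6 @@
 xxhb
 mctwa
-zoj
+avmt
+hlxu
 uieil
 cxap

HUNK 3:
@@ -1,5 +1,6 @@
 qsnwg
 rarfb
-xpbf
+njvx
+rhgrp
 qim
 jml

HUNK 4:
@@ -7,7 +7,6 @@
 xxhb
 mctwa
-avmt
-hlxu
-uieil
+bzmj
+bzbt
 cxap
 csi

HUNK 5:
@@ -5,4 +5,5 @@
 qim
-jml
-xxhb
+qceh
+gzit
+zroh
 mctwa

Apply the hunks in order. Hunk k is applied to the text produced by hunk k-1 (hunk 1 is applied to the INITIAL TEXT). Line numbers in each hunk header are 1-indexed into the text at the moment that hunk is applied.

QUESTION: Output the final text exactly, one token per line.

Answer: qsnwg
rarfb
njvx
rhgrp
qim
qceh
gzit
zroh
mctwa
bzmj
bzbt
cxap
csi
fce
drpg

Derivation:
Hunk 1: at line 7 remove [rncac] add [uieil,cxap] -> 13 lines: qsnwg rarfb xpbf qim jml xxhb mctwa zoj uieil cxap csi fce drpg
Hunk 2: at line 6 remove [zoj] add [avmt,hlxu] -> 14 lines: qsnwg rarfb xpbf qim jml xxhb mctwa avmt hlxu uieil cxap csi fce drpg
Hunk 3: at line 1 remove [xpbf] add [njvx,rhgrp] -> 15 lines: qsnwg rarfb njvx rhgrp qim jml xxhb mctwa avmt hlxu uieil cxap csi fce drpg
Hunk 4: at line 7 remove [avmt,hlxu,uieil] add [bzmj,bzbt] -> 14 lines: qsnwg rarfb njvx rhgrp qim jml xxhb mctwa bzmj bzbt cxap csi fce drpg
Hunk 5: at line 5 remove [jml,xxhb] add [qceh,gzit,zroh] -> 15 lines: qsnwg rarfb njvx rhgrp qim qceh gzit zroh mctwa bzmj bzbt cxap csi fce drpg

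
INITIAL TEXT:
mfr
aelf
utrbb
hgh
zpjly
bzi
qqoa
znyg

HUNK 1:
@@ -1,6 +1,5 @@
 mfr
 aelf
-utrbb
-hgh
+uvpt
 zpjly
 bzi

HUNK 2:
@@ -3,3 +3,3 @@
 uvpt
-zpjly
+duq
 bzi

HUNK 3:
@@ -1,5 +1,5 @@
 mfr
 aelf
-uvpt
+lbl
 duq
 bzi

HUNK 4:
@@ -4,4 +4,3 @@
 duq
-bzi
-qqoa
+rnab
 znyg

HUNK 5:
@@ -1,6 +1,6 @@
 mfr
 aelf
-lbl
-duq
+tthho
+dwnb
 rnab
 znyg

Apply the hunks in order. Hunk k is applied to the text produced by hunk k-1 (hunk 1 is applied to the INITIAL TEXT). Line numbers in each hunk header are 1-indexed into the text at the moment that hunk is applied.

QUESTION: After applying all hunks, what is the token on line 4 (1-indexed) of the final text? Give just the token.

Answer: dwnb

Derivation:
Hunk 1: at line 1 remove [utrbb,hgh] add [uvpt] -> 7 lines: mfr aelf uvpt zpjly bzi qqoa znyg
Hunk 2: at line 3 remove [zpjly] add [duq] -> 7 lines: mfr aelf uvpt duq bzi qqoa znyg
Hunk 3: at line 1 remove [uvpt] add [lbl] -> 7 lines: mfr aelf lbl duq bzi qqoa znyg
Hunk 4: at line 4 remove [bzi,qqoa] add [rnab] -> 6 lines: mfr aelf lbl duq rnab znyg
Hunk 5: at line 1 remove [lbl,duq] add [tthho,dwnb] -> 6 lines: mfr aelf tthho dwnb rnab znyg
Final line 4: dwnb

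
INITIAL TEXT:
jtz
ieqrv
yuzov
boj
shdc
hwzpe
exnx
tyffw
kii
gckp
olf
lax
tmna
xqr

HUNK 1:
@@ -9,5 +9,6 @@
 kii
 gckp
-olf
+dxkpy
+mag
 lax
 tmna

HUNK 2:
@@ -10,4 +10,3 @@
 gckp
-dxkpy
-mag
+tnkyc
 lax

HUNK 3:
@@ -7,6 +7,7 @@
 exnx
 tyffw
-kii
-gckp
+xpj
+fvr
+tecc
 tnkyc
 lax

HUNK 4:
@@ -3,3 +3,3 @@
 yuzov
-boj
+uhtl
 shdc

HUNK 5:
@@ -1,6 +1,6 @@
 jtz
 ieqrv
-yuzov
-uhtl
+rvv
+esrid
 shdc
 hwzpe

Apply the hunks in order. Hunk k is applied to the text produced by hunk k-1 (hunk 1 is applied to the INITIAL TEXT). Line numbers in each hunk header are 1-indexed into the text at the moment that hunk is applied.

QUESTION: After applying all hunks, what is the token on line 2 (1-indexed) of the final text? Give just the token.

Hunk 1: at line 9 remove [olf] add [dxkpy,mag] -> 15 lines: jtz ieqrv yuzov boj shdc hwzpe exnx tyffw kii gckp dxkpy mag lax tmna xqr
Hunk 2: at line 10 remove [dxkpy,mag] add [tnkyc] -> 14 lines: jtz ieqrv yuzov boj shdc hwzpe exnx tyffw kii gckp tnkyc lax tmna xqr
Hunk 3: at line 7 remove [kii,gckp] add [xpj,fvr,tecc] -> 15 lines: jtz ieqrv yuzov boj shdc hwzpe exnx tyffw xpj fvr tecc tnkyc lax tmna xqr
Hunk 4: at line 3 remove [boj] add [uhtl] -> 15 lines: jtz ieqrv yuzov uhtl shdc hwzpe exnx tyffw xpj fvr tecc tnkyc lax tmna xqr
Hunk 5: at line 1 remove [yuzov,uhtl] add [rvv,esrid] -> 15 lines: jtz ieqrv rvv esrid shdc hwzpe exnx tyffw xpj fvr tecc tnkyc lax tmna xqr
Final line 2: ieqrv

Answer: ieqrv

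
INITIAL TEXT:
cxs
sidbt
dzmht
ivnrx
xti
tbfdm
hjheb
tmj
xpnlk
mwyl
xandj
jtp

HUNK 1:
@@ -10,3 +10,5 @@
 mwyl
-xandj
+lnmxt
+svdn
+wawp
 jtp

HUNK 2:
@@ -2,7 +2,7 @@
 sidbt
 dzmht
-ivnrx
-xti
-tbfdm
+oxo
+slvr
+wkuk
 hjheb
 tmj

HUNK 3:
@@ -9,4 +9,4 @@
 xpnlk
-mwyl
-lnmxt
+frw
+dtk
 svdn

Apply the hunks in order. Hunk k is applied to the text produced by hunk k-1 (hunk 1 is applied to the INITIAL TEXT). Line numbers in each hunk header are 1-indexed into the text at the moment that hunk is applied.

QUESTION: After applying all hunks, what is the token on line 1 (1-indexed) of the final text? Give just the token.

Hunk 1: at line 10 remove [xandj] add [lnmxt,svdn,wawp] -> 14 lines: cxs sidbt dzmht ivnrx xti tbfdm hjheb tmj xpnlk mwyl lnmxt svdn wawp jtp
Hunk 2: at line 2 remove [ivnrx,xti,tbfdm] add [oxo,slvr,wkuk] -> 14 lines: cxs sidbt dzmht oxo slvr wkuk hjheb tmj xpnlk mwyl lnmxt svdn wawp jtp
Hunk 3: at line 9 remove [mwyl,lnmxt] add [frw,dtk] -> 14 lines: cxs sidbt dzmht oxo slvr wkuk hjheb tmj xpnlk frw dtk svdn wawp jtp
Final line 1: cxs

Answer: cxs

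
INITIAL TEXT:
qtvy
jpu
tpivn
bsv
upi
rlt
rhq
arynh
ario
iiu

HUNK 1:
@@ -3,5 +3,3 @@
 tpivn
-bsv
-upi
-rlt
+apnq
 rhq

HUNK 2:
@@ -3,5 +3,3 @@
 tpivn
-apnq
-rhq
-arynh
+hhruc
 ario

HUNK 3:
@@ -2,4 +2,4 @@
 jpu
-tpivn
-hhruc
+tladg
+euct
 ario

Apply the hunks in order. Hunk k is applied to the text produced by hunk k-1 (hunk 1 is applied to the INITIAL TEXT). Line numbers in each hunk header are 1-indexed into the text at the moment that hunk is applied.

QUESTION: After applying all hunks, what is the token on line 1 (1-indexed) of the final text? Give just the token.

Hunk 1: at line 3 remove [bsv,upi,rlt] add [apnq] -> 8 lines: qtvy jpu tpivn apnq rhq arynh ario iiu
Hunk 2: at line 3 remove [apnq,rhq,arynh] add [hhruc] -> 6 lines: qtvy jpu tpivn hhruc ario iiu
Hunk 3: at line 2 remove [tpivn,hhruc] add [tladg,euct] -> 6 lines: qtvy jpu tladg euct ario iiu
Final line 1: qtvy

Answer: qtvy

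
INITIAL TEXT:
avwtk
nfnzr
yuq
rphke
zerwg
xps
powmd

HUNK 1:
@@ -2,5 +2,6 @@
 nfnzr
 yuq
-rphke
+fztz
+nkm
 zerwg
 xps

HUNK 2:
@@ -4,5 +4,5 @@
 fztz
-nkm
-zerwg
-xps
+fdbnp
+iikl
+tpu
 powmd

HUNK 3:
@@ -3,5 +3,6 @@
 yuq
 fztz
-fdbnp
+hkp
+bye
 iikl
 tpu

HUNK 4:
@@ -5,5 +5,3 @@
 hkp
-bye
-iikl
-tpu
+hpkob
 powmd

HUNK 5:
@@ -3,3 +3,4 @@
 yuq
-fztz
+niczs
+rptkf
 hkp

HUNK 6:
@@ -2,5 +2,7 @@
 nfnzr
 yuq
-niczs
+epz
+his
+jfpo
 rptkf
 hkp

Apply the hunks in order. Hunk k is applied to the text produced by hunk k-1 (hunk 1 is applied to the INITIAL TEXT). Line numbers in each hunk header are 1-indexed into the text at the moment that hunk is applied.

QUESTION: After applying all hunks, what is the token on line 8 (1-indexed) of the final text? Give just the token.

Hunk 1: at line 2 remove [rphke] add [fztz,nkm] -> 8 lines: avwtk nfnzr yuq fztz nkm zerwg xps powmd
Hunk 2: at line 4 remove [nkm,zerwg,xps] add [fdbnp,iikl,tpu] -> 8 lines: avwtk nfnzr yuq fztz fdbnp iikl tpu powmd
Hunk 3: at line 3 remove [fdbnp] add [hkp,bye] -> 9 lines: avwtk nfnzr yuq fztz hkp bye iikl tpu powmd
Hunk 4: at line 5 remove [bye,iikl,tpu] add [hpkob] -> 7 lines: avwtk nfnzr yuq fztz hkp hpkob powmd
Hunk 5: at line 3 remove [fztz] add [niczs,rptkf] -> 8 lines: avwtk nfnzr yuq niczs rptkf hkp hpkob powmd
Hunk 6: at line 2 remove [niczs] add [epz,his,jfpo] -> 10 lines: avwtk nfnzr yuq epz his jfpo rptkf hkp hpkob powmd
Final line 8: hkp

Answer: hkp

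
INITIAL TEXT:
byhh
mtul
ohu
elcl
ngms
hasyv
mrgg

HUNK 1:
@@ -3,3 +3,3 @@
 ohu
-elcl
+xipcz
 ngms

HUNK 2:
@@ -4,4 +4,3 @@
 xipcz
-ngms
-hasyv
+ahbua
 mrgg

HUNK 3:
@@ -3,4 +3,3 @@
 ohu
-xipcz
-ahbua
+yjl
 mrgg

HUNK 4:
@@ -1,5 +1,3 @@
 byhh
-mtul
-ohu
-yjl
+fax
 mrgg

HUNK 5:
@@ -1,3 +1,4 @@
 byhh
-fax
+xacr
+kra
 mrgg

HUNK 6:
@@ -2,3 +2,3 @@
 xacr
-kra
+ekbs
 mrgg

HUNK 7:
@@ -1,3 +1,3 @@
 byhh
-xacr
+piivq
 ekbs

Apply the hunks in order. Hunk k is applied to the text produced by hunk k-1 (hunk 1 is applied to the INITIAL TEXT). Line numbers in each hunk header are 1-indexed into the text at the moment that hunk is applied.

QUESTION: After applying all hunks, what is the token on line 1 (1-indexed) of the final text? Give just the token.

Hunk 1: at line 3 remove [elcl] add [xipcz] -> 7 lines: byhh mtul ohu xipcz ngms hasyv mrgg
Hunk 2: at line 4 remove [ngms,hasyv] add [ahbua] -> 6 lines: byhh mtul ohu xipcz ahbua mrgg
Hunk 3: at line 3 remove [xipcz,ahbua] add [yjl] -> 5 lines: byhh mtul ohu yjl mrgg
Hunk 4: at line 1 remove [mtul,ohu,yjl] add [fax] -> 3 lines: byhh fax mrgg
Hunk 5: at line 1 remove [fax] add [xacr,kra] -> 4 lines: byhh xacr kra mrgg
Hunk 6: at line 2 remove [kra] add [ekbs] -> 4 lines: byhh xacr ekbs mrgg
Hunk 7: at line 1 remove [xacr] add [piivq] -> 4 lines: byhh piivq ekbs mrgg
Final line 1: byhh

Answer: byhh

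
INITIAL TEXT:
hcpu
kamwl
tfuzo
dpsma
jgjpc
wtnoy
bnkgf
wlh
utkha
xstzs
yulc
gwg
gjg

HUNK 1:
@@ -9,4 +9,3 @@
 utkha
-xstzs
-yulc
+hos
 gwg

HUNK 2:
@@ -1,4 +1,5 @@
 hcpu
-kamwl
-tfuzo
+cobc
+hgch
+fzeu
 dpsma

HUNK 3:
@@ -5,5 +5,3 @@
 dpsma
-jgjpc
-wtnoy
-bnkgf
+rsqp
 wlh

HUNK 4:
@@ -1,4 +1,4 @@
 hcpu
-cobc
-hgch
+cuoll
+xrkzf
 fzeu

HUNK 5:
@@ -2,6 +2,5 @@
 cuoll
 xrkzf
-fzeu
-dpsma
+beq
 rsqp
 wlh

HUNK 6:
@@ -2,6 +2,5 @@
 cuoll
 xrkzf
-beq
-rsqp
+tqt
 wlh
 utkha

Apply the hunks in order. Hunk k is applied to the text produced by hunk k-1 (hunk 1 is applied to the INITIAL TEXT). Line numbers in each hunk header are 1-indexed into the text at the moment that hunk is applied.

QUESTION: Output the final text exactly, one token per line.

Hunk 1: at line 9 remove [xstzs,yulc] add [hos] -> 12 lines: hcpu kamwl tfuzo dpsma jgjpc wtnoy bnkgf wlh utkha hos gwg gjg
Hunk 2: at line 1 remove [kamwl,tfuzo] add [cobc,hgch,fzeu] -> 13 lines: hcpu cobc hgch fzeu dpsma jgjpc wtnoy bnkgf wlh utkha hos gwg gjg
Hunk 3: at line 5 remove [jgjpc,wtnoy,bnkgf] add [rsqp] -> 11 lines: hcpu cobc hgch fzeu dpsma rsqp wlh utkha hos gwg gjg
Hunk 4: at line 1 remove [cobc,hgch] add [cuoll,xrkzf] -> 11 lines: hcpu cuoll xrkzf fzeu dpsma rsqp wlh utkha hos gwg gjg
Hunk 5: at line 2 remove [fzeu,dpsma] add [beq] -> 10 lines: hcpu cuoll xrkzf beq rsqp wlh utkha hos gwg gjg
Hunk 6: at line 2 remove [beq,rsqp] add [tqt] -> 9 lines: hcpu cuoll xrkzf tqt wlh utkha hos gwg gjg

Answer: hcpu
cuoll
xrkzf
tqt
wlh
utkha
hos
gwg
gjg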